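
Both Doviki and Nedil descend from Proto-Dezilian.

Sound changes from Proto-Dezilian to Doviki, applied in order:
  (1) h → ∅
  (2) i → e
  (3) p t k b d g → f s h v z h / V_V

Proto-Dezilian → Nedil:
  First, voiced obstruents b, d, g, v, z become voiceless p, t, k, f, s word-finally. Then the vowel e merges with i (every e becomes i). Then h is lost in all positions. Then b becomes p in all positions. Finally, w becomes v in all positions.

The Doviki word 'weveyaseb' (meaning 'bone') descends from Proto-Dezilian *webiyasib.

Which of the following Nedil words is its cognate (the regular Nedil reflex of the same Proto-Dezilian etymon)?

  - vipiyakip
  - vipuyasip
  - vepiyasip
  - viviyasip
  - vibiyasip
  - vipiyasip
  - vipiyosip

vipiyasip

Nedil: *webiyasib > webiyasip > wibiyasip > wipiyasip > vipiyasip  (by final devoicing, vowel merger, unconditioned shift, unconditioned shift)
Only 'vipiyasip' matches the regular Nedil development of *webiyasib.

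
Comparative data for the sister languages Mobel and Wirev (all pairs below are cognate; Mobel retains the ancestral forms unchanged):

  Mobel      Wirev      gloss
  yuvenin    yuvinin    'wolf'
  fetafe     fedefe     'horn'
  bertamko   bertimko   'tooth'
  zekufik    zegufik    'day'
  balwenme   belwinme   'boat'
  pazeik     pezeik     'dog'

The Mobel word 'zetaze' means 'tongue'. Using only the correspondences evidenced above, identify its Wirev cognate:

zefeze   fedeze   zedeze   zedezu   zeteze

fetafe ~ fedefe — Mobel t corresponds to Wirev d between vowels (before a back vowel).
balwenme ~ belwinme, pazeik ~ pezeik — Mobel a corresponds to Wirev e after a consonant, before a consonant other than r, m, n, p, b, f, v.
Applying these to Mobel 'zetaze':
  zetaze → zedaze   (t→d between vowels (before a back vowel))
  zedaze → zedeze   (a→e after a consonant, before a consonant other than r, m, n, p, b, f, v)
So the Wirev cognate is 'zedeze'.

zedeze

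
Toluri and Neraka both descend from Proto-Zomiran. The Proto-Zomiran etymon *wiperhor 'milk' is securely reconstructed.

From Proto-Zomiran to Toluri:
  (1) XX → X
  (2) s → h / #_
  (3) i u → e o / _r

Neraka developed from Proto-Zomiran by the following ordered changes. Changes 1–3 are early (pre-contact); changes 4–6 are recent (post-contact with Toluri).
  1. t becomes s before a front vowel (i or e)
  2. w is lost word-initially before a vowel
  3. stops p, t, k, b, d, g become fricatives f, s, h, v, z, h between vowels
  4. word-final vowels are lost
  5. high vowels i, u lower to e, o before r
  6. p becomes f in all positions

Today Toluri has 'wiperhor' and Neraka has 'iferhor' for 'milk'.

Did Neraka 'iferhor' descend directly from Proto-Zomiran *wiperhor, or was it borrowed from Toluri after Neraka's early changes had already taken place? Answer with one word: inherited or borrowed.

If inherited, *wiperhor would pass through all of Neraka's changes:
Neraka: start from *wiperhor.
  rule 1: no change — wiperhor
  rule 2 (glide loss): wiperhor → iperhor
  rule 3 (intervocalic lenition): iperhor → iferhor
  rule 4: no change — iferhor
  rule 5: no change — iferhor
  rule 6: no change — iferhor
  ⇒ Neraka iferhor
If borrowed from Toluri 'wiperhor' after the early changes, it would undergo only the recent ones:
  rule 4 (apocope): no change (wiperhor)
  rule 5 (pre-rhotic lowering): no change (wiperhor)
  rule 6 (unconditioned shift): wiperhor → wiferhor
  ⇒ as a loan: wiferhor
Neraka 'iferhor' matches the inherited outcome exactly, so it is an inherited cognate, not a loan.

inherited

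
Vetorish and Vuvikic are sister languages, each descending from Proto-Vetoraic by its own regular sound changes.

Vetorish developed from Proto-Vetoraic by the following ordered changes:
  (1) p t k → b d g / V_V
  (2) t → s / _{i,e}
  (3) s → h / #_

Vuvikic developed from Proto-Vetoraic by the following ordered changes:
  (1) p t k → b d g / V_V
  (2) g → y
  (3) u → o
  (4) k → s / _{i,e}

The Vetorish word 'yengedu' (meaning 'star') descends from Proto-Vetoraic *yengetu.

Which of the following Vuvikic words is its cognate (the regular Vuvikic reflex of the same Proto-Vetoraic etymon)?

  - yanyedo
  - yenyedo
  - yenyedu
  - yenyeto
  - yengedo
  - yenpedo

yenyedo

Vuvikic: *yengetu
  yengetu → yengedu   [intervocalic voicing]
  yengedu → yenyedu   [unconditioned shift]
  yenyedu → yenyedo   [vowel merger]
  yenyedo (rule 4 does not apply)
  giving Vuvikic yenyedo.
The other candidates each miss or misapply at least one Vuvikic change.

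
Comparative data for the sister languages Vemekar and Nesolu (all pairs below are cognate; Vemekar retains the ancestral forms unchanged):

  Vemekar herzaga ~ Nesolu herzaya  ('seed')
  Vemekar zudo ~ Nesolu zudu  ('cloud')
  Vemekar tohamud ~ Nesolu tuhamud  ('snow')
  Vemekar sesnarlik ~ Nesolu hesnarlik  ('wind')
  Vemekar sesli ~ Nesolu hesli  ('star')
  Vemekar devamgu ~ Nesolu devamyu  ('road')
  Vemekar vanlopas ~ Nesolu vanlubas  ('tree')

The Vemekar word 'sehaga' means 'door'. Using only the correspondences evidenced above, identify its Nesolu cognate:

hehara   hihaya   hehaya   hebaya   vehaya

sesnarlik ~ hesnarlik, sesli ~ hesli — Vemekar s corresponds to Nesolu h word-initially before a front vowel.
herzaga ~ herzaya — Vemekar g corresponds to Nesolu y between vowels (before a back vowel).
Applying these to Vemekar 'sehaga':
  sehaga → hehaga   (s→h word-initially before a front vowel)
  hehaga → hehaya   (g→y between vowels (before a back vowel))
So the Nesolu cognate is 'hehaya'.

hehaya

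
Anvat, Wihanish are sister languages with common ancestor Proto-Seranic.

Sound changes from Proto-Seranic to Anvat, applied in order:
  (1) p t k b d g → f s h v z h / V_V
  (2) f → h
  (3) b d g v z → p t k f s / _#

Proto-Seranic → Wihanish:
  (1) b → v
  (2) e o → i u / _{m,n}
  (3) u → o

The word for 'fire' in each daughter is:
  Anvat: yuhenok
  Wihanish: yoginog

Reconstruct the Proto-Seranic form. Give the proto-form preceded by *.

Position 2: Anvat has u, Wihanish has o. Anvat preserves u here (none of its changes turn any other segment into u), so the proto-segment is *u.
Position 4: Anvat has e, Wihanish has i. Anvat preserves e here (none of its changes turn any other segment into e), so the proto-segment is *e.
Position 3: Anvat has h, Wihanish has g. Wihanish preserves g here (none of its changes turn any other segment into g), so the proto-segment is *g.
This points to *yugenog. Verify forward in each daughter:
Anvat: start from *yugenog.
  rule 1 (intervocalic lenition): yugenog → yuhenog
  rule 2: no change — yuhenog
  rule 3 (final devoicing): yuhenog → yuhenok
  ⇒ Anvat yuhenok
Wihanish: start from *yugenog.
  rule 1: no change — yugenog
  rule 2 (pre-nasal raising): yugenog → yuginog
  rule 3 (vowel merger): yuginog → yoginog
  ⇒ Wihanish yoginog
*yugenog is the unique common source.

*yugenog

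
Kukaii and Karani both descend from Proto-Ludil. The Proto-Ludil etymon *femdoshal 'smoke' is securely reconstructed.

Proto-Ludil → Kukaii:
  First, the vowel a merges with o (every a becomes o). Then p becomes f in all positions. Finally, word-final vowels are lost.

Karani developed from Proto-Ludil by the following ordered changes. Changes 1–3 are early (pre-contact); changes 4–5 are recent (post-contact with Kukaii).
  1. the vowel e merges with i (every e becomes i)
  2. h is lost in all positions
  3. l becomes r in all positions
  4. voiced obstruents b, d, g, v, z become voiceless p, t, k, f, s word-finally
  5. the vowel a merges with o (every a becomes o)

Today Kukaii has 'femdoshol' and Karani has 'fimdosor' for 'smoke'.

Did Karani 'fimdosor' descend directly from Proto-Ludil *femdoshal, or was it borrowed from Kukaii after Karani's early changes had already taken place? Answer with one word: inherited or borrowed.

If inherited, *femdoshal would pass through all of Karani's changes:
Karani: start from *femdoshal.
  rule 1 (vowel merger): femdoshal → fimdoshal
  rule 2 (h-loss): fimdoshal → fimdosal
  rule 3 (unconditioned shift): fimdosal → fimdosar
  rule 4: no change — fimdosar
  rule 5 (vowel merger): fimdosar → fimdosor
  ⇒ Karani fimdosor
If borrowed from Kukaii 'femdoshol' after the early changes, it would undergo only the recent ones:
  rule 4 (final devoicing): no change (femdoshol)
  rule 5 (vowel merger): no change (femdoshol)
  ⇒ as a loan: femdoshol
Karani 'fimdosor' matches the inherited outcome exactly, so it is an inherited cognate, not a loan.

inherited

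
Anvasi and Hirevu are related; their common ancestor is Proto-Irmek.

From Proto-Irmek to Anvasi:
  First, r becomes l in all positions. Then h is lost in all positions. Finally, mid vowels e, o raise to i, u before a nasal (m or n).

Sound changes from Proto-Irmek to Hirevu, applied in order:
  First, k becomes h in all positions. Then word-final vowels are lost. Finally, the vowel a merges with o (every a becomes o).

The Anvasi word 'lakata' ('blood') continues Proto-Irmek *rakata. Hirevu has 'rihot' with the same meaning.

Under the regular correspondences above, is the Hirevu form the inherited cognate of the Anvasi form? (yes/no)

no

Derive the expected Hirevu reflex of *rakata:
Hirevu: *rakata > rahata > rahat > rohot  (by unconditioned shift, apocope, vowel merger)
The regular Hirevu reflex would be 'rohot', but the attested form is 'rihot'. The correspondence is irregular, so they are not cognates (the Hirevu form has a different source).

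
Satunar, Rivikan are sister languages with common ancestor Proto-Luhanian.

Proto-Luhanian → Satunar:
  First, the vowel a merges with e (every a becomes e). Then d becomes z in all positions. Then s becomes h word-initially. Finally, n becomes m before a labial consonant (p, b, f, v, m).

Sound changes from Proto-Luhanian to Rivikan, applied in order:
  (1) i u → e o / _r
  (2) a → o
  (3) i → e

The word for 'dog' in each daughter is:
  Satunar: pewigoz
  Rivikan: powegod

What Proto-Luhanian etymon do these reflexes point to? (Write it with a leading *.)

*pawigod

Position 2: Satunar has e, Rivikan has o. Taking the neighbouring segments as reconstructed: Satunar e could go back to *a or *e; Rivikan o could go back to *a or *o — the one source consistent with every daughter is *a.
Position 4: Satunar has i, Rivikan has e. Satunar preserves i here (none of its changes turn any other segment into i), so the proto-segment is *i.
Position 7: Satunar has z, Rivikan has d. Rivikan preserves d here (none of its changes turn any other segment into d), so the proto-segment is *d.
Verify the candidate proto-form against each daughter:
Satunar: start from *pawigod.
  rule 1 (vowel merger): pawigod → pewigod
  rule 2 (unconditioned shift): pewigod → pewigoz
  rule 3: no change — pewigoz
  rule 4: no change — pewigoz
  ⇒ Satunar pewigoz
Rivikan: *pawigod
  pawigod (rule 1 does not apply)
  pawigod → powigod   [vowel merger]
  powigod → powegod   [vowel merger]
  giving Rivikan powegod.
*pawigod is the unique common source.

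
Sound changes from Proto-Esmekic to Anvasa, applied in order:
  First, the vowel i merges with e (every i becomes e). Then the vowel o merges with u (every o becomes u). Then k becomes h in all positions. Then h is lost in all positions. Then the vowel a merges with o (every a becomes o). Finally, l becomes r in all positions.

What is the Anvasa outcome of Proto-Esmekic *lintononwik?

Anvasa: start from *lintononwik.
  rule 1 (vowel merger): lintononwik → lentononwek
  rule 2 (vowel merger): lentononwek → lentununwek
  rule 3 (unconditioned shift): lentununwek → lentununweh
  rule 4 (h-loss): lentununweh → lentununwe
  rule 5: no change — lentununwe
  rule 6 (unconditioned shift): lentununwe → rentununwe
  ⇒ Anvasa rentununwe

rentununwe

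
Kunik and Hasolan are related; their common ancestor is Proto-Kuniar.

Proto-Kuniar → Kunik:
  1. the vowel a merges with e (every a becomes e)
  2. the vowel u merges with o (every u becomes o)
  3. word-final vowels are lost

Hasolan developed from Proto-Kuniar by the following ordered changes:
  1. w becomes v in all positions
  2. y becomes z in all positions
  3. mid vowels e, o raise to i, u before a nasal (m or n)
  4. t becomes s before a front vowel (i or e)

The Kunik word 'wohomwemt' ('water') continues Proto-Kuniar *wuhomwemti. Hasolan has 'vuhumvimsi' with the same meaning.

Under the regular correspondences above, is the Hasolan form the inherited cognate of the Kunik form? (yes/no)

Derive the expected Hasolan reflex of *wuhomwemti:
Hasolan: start from *wuhomwemti.
  rule 1 (unconditioned shift): wuhomwemti → vuhomvemti
  rule 2: no change — vuhomvemti
  rule 3 (pre-nasal raising): vuhomvemti → vuhumvimti
  rule 4 (palatalisation): vuhumvimti → vuhumvimsi
  ⇒ Hasolan vuhumvimsi
Hasolan 'vuhumvimsi' matches the regular reflex exactly, so the pair is cognate.

yes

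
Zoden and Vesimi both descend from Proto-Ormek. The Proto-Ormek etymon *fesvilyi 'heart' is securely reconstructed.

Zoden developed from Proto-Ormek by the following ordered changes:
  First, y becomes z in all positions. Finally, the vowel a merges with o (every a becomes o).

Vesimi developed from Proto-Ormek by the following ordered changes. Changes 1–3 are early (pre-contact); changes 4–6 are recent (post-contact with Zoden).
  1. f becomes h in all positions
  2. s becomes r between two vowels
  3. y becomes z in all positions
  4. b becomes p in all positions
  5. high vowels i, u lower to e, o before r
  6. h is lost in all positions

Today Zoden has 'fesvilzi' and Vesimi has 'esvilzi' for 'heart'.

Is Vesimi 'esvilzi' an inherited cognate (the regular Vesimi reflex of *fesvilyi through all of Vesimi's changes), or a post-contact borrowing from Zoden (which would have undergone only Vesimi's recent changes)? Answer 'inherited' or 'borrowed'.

If inherited, *fesvilyi would pass through all of Vesimi's changes:
Vesimi: *fesvilyi > hesvilyi > hesvilzi > esvilzi  (by unconditioned shift, unconditioned shift, h-loss)
If borrowed from Zoden 'fesvilzi' after the early changes, it would undergo only the recent ones:
  rule 4 (unconditioned shift): no change (fesvilzi)
  rule 5 (pre-rhotic lowering): no change (fesvilzi)
  rule 6 (h-loss): no change (fesvilzi)
  ⇒ as a loan: fesvilzi
Vesimi 'esvilzi' matches the inherited outcome exactly, so it is an inherited cognate, not a loan.

inherited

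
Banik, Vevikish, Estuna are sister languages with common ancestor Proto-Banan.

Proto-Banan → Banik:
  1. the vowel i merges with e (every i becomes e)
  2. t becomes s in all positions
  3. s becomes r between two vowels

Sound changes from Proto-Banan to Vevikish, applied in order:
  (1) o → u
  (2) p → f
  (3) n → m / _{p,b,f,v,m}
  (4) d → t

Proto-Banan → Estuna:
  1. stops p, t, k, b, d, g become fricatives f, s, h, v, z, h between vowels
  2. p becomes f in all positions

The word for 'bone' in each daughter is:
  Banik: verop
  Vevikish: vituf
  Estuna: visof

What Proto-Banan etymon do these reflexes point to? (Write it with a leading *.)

*vitop

Position 2: Banik has e, Vevikish has i, Estuna has i. Vevikish preserves i here (none of its changes turn any other segment into i), so the proto-segment is *i.
Position 3: Banik has r, Vevikish has t, Estuna has s. Taking the neighbouring segments as reconstructed: Banik r could go back to *t or *s or *r; Vevikish t could go back to *t or *d; Estuna s could go back to *t or *s — the one source consistent with every daughter is *t.
Verify the candidate proto-form against each daughter:
Banik: *vitop > vetop > vesop > verop  (by vowel merger, unconditioned shift, rhotacism)
Vevikish: *vitop
  vitop → vitup   [vowel merger]
  vitup → vituf   [unconditioned shift]
  vituf (rule 3 does not apply)
  vituf (rule 4 does not apply)
  giving Vevikish vituf.
Estuna: start from *vitop.
  rule 1 (intervocalic lenition): vitop → visop
  rule 2 (unconditioned shift): visop → visof
  ⇒ Estuna visof
No other proto-form is consistent with every reflex, so the reconstruction is *vitop.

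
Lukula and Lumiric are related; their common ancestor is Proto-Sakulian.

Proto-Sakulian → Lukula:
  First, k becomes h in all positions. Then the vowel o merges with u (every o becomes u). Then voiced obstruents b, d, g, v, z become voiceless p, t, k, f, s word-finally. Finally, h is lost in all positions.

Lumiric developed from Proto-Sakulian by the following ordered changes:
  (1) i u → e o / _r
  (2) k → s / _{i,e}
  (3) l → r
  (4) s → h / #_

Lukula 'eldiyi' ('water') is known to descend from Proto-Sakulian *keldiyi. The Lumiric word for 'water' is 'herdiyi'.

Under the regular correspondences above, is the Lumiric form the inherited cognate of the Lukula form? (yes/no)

yes

Derive the expected Lumiric reflex of *keldiyi:
Lumiric: *keldiyi > seldiyi > serdiyi > herdiyi  (by palatalisation, unconditioned shift, debuccalisation)
Lumiric 'herdiyi' matches the regular reflex exactly, so the pair is cognate.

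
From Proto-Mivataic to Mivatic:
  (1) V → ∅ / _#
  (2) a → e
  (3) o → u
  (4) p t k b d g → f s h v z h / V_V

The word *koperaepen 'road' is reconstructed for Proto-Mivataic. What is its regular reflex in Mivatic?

Mivatic: *koperaepen > kopereepen > kupereepen > kufereefen  (by vowel merger, vowel merger, intervocalic lenition)

kufereefen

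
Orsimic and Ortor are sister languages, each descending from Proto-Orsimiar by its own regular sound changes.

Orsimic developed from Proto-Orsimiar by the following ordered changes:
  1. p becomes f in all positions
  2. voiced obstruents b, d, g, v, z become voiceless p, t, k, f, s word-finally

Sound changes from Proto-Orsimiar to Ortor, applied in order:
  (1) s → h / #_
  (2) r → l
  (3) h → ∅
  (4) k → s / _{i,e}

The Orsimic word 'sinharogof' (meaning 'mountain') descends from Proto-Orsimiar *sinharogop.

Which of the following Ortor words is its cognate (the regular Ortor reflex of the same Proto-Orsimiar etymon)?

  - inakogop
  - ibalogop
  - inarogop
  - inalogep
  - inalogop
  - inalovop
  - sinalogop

Ortor: *sinharogop > hinharogop > hinhalogop > inalogop  (by debuccalisation, unconditioned shift, h-loss)
Among the options, 'inalogop' alone shows every Ortor change applied in order.

inalogop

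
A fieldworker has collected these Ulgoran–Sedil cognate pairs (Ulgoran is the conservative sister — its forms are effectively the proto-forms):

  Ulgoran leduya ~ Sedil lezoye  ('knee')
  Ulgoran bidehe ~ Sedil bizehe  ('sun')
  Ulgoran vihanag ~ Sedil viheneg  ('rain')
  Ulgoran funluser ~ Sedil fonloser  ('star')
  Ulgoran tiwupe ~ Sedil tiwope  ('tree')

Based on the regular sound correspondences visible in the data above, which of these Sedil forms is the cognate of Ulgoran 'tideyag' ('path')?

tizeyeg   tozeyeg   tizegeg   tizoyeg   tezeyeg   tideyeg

tizeyeg

bidehe ~ bizehe — Ulgoran d corresponds to Sedil z between vowels (before a front vowel).
vihanag ~ viheneg — Ulgoran a corresponds to Sedil e after a consonant, before a consonant other than r, m, n, p, b, f, v.
Applying these to Ulgoran 'tideyag':
  tideyag → tizeyag   (d→z between vowels (before a front vowel))
  tizeyag → tizeyeg   (a→e after a consonant, before a consonant other than r, m, n, p, b, f, v)
So the Sedil cognate is 'tizeyeg'.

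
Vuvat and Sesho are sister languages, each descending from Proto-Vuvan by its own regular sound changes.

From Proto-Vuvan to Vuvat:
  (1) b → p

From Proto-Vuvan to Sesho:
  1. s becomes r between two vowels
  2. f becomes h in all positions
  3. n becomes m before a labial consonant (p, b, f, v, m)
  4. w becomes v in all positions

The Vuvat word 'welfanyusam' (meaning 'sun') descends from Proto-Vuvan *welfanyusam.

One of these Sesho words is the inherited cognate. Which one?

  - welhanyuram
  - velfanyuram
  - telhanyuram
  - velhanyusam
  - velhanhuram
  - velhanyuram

Sesho: *welfanyusam > welfanyuram > welhanyuram > velhanyuram  (by rhotacism, unconditioned shift, unconditioned shift)
Among the options, 'velhanyuram' alone shows every Sesho change applied in order.

velhanyuram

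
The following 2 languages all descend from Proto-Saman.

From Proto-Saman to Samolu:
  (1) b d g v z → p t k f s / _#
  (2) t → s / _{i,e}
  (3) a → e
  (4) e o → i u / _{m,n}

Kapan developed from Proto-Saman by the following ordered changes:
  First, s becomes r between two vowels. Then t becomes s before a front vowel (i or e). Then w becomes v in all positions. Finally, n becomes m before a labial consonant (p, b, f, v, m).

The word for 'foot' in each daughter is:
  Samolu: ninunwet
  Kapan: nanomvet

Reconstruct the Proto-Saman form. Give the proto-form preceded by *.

Position 6: Samolu has w, Kapan has v. Samolu preserves w here (none of its changes turn any other segment into w), so the proto-segment is *w.
Position 2: Samolu has i, Kapan has a. Kapan preserves a here (none of its changes turn any other segment into a), so the proto-segment is *a.
Position 4: Samolu has u, Kapan has o. Kapan preserves o here (none of its changes turn any other segment into o), so the proto-segment is *o.
This points to *nanonwet. Verify forward in each daughter:
Samolu: *nanonwet > nenonwet > ninunwet  (by vowel merger, pre-nasal raising)
Kapan: *nanonwet
  nanonwet (rule 1 does not apply)
  nanonwet (rule 2 does not apply)
  nanonwet → nanonvet   [unconditioned shift]
  nanonvet → nanomvet   [nasal place assimilation]
  giving Kapan nanomvet.
No other proto-form is consistent with every reflex, so the reconstruction is *nanonwet.

*nanonwet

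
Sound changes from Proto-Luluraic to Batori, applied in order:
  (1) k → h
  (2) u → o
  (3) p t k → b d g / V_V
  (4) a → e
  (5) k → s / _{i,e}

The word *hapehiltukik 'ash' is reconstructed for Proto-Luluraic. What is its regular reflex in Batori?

hebehiltohih

Batori: *hapehiltukik
  hapehiltukik → hapehiltuhih   [unconditioned shift]
  hapehiltuhih → hapehiltohih   [vowel merger]
  hapehiltohih → habehiltohih   [intervocalic voicing]
  habehiltohih → hebehiltohih   [vowel merger]
  hebehiltohih (rule 5 does not apply)
  giving Batori hebehiltohih.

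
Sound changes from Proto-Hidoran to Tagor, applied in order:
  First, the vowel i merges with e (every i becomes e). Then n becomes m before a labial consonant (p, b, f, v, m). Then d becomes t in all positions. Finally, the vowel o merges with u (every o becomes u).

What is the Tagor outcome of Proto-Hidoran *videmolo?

vetemulu

Tagor: *videmolo
  videmolo → vedemolo   [vowel merger]
  vedemolo (rule 2 does not apply)
  vedemolo → vetemolo   [unconditioned shift]
  vetemolo → vetemulu   [vowel merger]
  giving Tagor vetemulu.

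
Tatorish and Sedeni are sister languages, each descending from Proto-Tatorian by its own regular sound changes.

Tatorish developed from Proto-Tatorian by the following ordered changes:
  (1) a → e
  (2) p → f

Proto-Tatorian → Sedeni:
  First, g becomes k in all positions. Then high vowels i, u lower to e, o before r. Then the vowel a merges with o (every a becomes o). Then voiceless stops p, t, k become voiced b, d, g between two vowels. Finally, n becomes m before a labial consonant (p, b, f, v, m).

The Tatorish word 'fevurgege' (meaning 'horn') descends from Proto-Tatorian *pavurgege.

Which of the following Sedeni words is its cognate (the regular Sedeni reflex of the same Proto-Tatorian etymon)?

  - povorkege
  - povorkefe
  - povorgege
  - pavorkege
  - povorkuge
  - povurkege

povorkege

Sedeni: *pavurgege
  pavurgege → pavurkeke   [unconditioned shift]
  pavurkeke → pavorkeke   [pre-rhotic lowering]
  pavorkeke → povorkeke   [vowel merger]
  povorkeke → povorkege   [intervocalic voicing]
  povorkege (rule 5 does not apply)
  giving Sedeni povorkege.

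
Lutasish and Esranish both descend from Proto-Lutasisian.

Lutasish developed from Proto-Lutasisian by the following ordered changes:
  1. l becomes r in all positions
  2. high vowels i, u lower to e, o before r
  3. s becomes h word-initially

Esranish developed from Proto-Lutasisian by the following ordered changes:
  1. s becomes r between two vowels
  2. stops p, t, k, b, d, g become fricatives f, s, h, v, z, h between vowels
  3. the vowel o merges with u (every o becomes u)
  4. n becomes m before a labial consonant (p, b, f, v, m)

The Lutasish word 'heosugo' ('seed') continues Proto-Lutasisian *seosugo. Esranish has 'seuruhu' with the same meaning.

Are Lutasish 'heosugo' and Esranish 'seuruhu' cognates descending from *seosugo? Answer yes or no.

yes

Derive the expected Esranish reflex of *seosugo:
Esranish: *seosugo
  seosugo → seorugo   [rhotacism]
  seorugo → seoruho   [intervocalic lenition]
  seoruho → seuruhu   [vowel merger]
  seuruhu (rule 4 does not apply)
  giving Esranish seuruhu.
Esranish 'seuruhu' matches the regular reflex exactly, so the pair is cognate.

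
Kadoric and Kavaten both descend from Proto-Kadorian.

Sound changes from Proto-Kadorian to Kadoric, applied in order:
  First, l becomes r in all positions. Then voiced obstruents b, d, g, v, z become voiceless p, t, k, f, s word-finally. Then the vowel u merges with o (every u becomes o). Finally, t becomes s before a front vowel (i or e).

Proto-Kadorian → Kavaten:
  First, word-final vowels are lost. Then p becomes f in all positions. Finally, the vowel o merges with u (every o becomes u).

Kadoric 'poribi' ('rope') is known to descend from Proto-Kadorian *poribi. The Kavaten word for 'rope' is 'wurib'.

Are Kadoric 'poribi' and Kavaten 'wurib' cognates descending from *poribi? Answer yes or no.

no

Derive the expected Kavaten reflex of *poribi:
Kavaten: *poribi > porib > forib > furib  (by apocope, unconditioned shift, vowel merger)
The regular Kavaten reflex would be 'furib', but the attested form is 'wurib'. The correspondence is irregular, so they are not cognates (the Kavaten form has a different source).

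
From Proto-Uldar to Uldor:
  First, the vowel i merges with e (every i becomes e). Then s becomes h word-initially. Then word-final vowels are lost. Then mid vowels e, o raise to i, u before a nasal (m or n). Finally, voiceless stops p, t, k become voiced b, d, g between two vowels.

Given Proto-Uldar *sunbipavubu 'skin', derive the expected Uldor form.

hunbebavub

Uldor: start from *sunbipavubu.
  rule 1 (vowel merger): sunbipavubu → sunbepavubu
  rule 2 (debuccalisation): sunbepavubu → hunbepavubu
  rule 3 (apocope): hunbepavubu → hunbepavub
  rule 4: no change — hunbepavub
  rule 5 (intervocalic voicing): hunbepavub → hunbebavub
  ⇒ Uldor hunbebavub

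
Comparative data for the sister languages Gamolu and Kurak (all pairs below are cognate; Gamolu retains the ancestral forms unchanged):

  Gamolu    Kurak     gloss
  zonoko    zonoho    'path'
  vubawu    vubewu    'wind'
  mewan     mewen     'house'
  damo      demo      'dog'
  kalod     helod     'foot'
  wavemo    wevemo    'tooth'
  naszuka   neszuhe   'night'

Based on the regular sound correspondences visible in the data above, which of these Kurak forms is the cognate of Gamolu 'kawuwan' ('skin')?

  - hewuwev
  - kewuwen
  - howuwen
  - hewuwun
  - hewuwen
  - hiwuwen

hewuwen

kalod ~ helod — Gamolu k corresponds to Kurak h word-initially before a back vowel.
vubawu ~ vubewu, kalod ~ helod — Gamolu a corresponds to Kurak e after a consonant, before a consonant other than r, m, n, p, b, f, v.
mewan ~ mewen — Gamolu a corresponds to Kurak e after a consonant, before a nasal.
Applying these to Gamolu 'kawuwan':
  kawuwan → hawuwan   (k→h word-initially before a back vowel)
  hawuwan → hewuwan   (a→e after a consonant, before a consonant other than r, m, n, p, b, f, v)
  hewuwan → hewuwen   (a→e after a consonant, before a nasal)
So the Kurak cognate is 'hewuwen'.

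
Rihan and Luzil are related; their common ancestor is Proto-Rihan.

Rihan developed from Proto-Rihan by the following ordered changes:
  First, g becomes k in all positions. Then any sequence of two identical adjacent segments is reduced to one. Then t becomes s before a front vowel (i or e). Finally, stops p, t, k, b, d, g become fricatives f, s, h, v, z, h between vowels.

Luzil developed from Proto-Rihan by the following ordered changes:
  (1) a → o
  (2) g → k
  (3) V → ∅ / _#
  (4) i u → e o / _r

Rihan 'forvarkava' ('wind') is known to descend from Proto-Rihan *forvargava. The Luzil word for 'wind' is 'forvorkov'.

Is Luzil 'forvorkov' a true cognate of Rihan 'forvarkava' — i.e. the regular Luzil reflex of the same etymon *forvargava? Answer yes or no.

yes

Derive the expected Luzil reflex of *forvargava:
Luzil: *forvargava > forvorgovo > forvorkovo > forvorkov  (by vowel merger, unconditioned shift, apocope)
Luzil 'forvorkov' matches the regular reflex exactly, so the pair is cognate.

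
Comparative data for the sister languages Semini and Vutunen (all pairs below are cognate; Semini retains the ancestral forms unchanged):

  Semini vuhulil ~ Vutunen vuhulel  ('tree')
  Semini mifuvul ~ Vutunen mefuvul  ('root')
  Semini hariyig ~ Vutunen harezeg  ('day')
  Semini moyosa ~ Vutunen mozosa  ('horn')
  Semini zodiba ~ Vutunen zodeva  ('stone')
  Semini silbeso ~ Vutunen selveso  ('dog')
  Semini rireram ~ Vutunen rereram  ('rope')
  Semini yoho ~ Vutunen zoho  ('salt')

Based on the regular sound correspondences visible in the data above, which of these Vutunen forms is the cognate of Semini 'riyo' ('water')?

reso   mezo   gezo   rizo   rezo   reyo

vuhulil ~ vuhulel, hariyig ~ harezeg — Semini i corresponds to Vutunen e after a consonant, before a consonant other than r, m, n, p, b, f, v.
moyosa ~ mozosa — Semini y corresponds to Vutunen z between vowels (before a back vowel).
Applying these to Semini 'riyo':
  riyo → reyo   (i→e after a consonant, before a consonant other than r, m, n, p, b, f, v)
  reyo → rezo   (y→z between vowels (before a back vowel))
So the Vutunen cognate is 'rezo'.

rezo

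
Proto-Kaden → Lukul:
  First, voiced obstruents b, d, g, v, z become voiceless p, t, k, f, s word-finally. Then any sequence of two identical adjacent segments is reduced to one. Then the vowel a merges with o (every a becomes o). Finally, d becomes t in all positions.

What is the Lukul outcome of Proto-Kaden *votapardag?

Lukul: *votapardag
  votapardag → votapardak   [final devoicing]
  votapardak (rule 2 does not apply)
  votapardak → votopordok   [vowel merger]
  votopordok → votoportok   [unconditioned shift]
  giving Lukul votoportok.

votoportok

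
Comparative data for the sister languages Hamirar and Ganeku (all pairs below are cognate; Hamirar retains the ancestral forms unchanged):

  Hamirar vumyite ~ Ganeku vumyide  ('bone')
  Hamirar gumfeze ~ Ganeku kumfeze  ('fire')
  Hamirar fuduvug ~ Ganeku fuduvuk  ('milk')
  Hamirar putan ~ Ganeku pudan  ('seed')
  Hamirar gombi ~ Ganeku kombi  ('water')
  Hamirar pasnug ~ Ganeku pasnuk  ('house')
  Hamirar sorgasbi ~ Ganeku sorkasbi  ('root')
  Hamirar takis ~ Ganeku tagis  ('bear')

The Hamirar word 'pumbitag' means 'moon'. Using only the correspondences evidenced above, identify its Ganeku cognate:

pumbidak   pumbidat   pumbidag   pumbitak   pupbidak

pumbidak

putan ~ pudan — Hamirar t corresponds to Ganeku d between vowels (before a back vowel).
fuduvug ~ fuduvuk, pasnug ~ pasnuk — Hamirar g corresponds to Ganeku k word-finally.
Applying these to Hamirar 'pumbitag':
  pumbitag → pumbidag   (t→d between vowels (before a back vowel))
  pumbidag → pumbidak   (g→k word-finally)
So the Ganeku cognate is 'pumbidak'.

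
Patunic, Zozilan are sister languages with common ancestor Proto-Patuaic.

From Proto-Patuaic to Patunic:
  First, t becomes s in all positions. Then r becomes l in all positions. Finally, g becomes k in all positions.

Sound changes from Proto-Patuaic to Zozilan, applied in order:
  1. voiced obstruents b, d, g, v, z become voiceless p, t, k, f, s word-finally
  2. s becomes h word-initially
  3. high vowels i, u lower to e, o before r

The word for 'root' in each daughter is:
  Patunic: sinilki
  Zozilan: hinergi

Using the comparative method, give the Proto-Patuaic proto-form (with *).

Position 4: Patunic has i, Zozilan has e. Patunic preserves i here (none of its changes turn any other segment into i), so the proto-segment is *i.
Position 5: Patunic has l, Zozilan has r. Zozilan preserves r here (none of its changes turn any other segment into r), so the proto-segment is *r.
Continuing position by position gives *sinirgi; check it forward:
Patunic: *sinirgi
  sinirgi (rule 1 does not apply)
  sinirgi → sinilgi   [unconditioned shift]
  sinilgi → sinilki   [unconditioned shift]
  giving Patunic sinilki.
Zozilan: *sinirgi > hinirgi > hinergi  (by debuccalisation, pre-rhotic lowering)
Only *sinirgi yields all of Patunic sinilki, Zozilan hinergi.

*sinirgi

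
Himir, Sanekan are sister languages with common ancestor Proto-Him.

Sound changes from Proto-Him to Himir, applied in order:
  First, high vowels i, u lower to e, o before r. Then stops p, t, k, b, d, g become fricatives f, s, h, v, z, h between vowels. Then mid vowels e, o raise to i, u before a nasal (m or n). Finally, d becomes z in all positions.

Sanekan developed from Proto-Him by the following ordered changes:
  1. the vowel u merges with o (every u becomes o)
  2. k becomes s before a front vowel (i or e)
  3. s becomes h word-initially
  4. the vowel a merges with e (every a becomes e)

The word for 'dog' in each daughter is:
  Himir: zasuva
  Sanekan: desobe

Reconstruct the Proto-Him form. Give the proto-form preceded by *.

Position 6: Himir has a, Sanekan has e. Himir preserves a here (none of its changes turn any other segment into a), so the proto-segment is *a.
Position 1: Himir has z, Sanekan has d. Sanekan preserves d here (none of its changes turn any other segment into d), so the proto-segment is *d.
Position 4: Himir has u, Sanekan has o. Taking the neighbouring segments as reconstructed: Himir u can only go back to *u; Sanekan o could go back to *o or *u — the one source consistent with every daughter is *u.
This points to *dasuba. Verify forward in each daughter:
Himir: start from *dasuba.
  rule 1: no change — dasuba
  rule 2 (intervocalic lenition): dasuba → dasuva
  rule 3: no change — dasuva
  rule 4 (unconditioned shift): dasuva → zasuva
  ⇒ Himir zasuva
Sanekan: start from *dasuba.
  rule 1 (vowel merger): dasuba → dasoba
  rule 2: no change — dasoba
  rule 3: no change — dasoba
  rule 4 (vowel merger): dasoba → desobe
  ⇒ Sanekan desobe
No other proto-form is consistent with every reflex, so the reconstruction is *dasuba.

*dasuba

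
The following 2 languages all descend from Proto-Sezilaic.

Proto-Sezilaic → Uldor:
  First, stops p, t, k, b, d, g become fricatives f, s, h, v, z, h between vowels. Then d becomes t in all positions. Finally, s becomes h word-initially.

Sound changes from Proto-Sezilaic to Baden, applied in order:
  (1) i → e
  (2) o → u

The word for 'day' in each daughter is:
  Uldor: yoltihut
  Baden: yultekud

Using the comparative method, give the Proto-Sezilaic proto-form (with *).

*yoltikud

Position 6: Uldor has h, Baden has k. Baden preserves k here (none of its changes turn any other segment into k), so the proto-segment is *k.
Position 5: Uldor has i, Baden has e. Uldor preserves i here (none of its changes turn any other segment into i), so the proto-segment is *i.
Position 2: Uldor has o, Baden has u. Uldor preserves o here (none of its changes turn any other segment into o), so the proto-segment is *o.
This points to *yoltikud. Verify forward in each daughter:
Uldor: *yoltikud
  yoltikud → yoltihud   [intervocalic lenition]
  yoltihud → yoltihut   [unconditioned shift]
  yoltihut (rule 3 does not apply)
  giving Uldor yoltihut.
Baden: *yoltikud > yoltekud > yultekud  (by vowel merger, vowel merger)
No other proto-form is consistent with every reflex, so the reconstruction is *yoltikud.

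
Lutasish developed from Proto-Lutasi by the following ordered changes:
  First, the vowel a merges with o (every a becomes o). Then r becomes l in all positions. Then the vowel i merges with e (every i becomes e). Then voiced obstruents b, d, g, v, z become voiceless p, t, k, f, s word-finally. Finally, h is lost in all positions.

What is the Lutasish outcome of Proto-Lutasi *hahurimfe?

Lutasish: *hahurimfe
  hahurimfe → hohurimfe   [vowel merger]
  hohurimfe → hohulimfe   [unconditioned shift]
  hohulimfe → hohulemfe   [vowel merger]
  hohulemfe (rule 4 does not apply)
  hohulemfe → oulemfe   [h-loss]
  giving Lutasish oulemfe.

oulemfe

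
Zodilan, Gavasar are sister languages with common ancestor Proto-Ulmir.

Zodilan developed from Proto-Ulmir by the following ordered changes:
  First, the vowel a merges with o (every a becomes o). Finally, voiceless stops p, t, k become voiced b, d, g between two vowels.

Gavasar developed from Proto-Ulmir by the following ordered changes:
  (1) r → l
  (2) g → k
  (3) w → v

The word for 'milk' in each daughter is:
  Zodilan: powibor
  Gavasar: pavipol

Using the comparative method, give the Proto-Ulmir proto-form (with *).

*pawipor

Position 7: Zodilan has r, Gavasar has l. Zodilan preserves r here (none of its changes turn any other segment into r), so the proto-segment is *r.
Position 5: Zodilan has b, Gavasar has p. Gavasar preserves p here (none of its changes turn any other segment into p), so the proto-segment is *p.
Position 3: Zodilan has w, Gavasar has v. Zodilan preserves w here (none of its changes turn any other segment into w), so the proto-segment is *w.
Continuing position by position gives *pawipor; check it forward:
Zodilan: *pawipor
  pawipor → powipor   [vowel merger]
  powipor → powibor   [intervocalic voicing]
  giving Zodilan powibor.
Gavasar: *pawipor > pawipol > pavipol  (by unconditioned shift, unconditioned shift)
No other proto-form is consistent with every reflex, so the reconstruction is *pawipor.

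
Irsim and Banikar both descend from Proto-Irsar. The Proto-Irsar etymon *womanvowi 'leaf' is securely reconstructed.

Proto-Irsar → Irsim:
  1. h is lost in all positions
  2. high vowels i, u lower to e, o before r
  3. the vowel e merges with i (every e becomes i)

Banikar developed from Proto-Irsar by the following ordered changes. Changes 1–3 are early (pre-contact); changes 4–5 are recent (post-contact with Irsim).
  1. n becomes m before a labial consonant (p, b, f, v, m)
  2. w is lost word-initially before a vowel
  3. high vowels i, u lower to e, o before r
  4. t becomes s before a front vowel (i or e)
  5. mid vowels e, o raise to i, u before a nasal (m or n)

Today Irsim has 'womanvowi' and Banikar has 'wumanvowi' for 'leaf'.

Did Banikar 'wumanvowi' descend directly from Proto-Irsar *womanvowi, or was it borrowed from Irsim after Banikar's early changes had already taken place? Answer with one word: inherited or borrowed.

borrowed

If inherited, *womanvowi would pass through all of Banikar's changes:
Banikar: *womanvowi > womamvowi > omamvowi > umamvowi  (by nasal place assimilation, glide loss, pre-nasal raising)
If borrowed from Irsim 'womanvowi' after the early changes, it would undergo only the recent ones:
  rule 4 (palatalisation): no change (womanvowi)
  rule 5 (pre-nasal raising): womanvowi → wumanvowi
  ⇒ as a loan: wumanvowi
Banikar 'wumanvowi' matches the loan outcome 'wumanvowi', not the inherited 'umamvowi' — it skipped the early Banikar changes, so it was borrowed from Irsim.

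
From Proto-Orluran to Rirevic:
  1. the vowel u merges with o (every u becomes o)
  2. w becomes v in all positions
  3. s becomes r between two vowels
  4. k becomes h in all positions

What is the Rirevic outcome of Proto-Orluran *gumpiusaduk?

Rirevic: *gumpiusaduk > gompiosadok > gompioradok > gompioradoh  (by vowel merger, rhotacism, unconditioned shift)

gompioradoh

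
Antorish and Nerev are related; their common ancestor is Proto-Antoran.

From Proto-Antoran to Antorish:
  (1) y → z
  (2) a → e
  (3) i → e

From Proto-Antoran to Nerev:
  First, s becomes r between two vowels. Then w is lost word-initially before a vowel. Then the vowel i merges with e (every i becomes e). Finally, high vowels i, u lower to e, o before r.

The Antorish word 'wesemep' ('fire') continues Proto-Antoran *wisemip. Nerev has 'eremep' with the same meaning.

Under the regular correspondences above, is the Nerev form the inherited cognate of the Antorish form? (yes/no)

Derive the expected Nerev reflex of *wisemip:
Nerev: *wisemip
  wisemip → wiremip   [rhotacism]
  wiremip → iremip   [glide loss]
  iremip → eremep   [vowel merger]
  eremep (rule 4 does not apply)
  giving Nerev eremep.
Nerev 'eremep' matches the regular reflex exactly, so the pair is cognate.

yes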